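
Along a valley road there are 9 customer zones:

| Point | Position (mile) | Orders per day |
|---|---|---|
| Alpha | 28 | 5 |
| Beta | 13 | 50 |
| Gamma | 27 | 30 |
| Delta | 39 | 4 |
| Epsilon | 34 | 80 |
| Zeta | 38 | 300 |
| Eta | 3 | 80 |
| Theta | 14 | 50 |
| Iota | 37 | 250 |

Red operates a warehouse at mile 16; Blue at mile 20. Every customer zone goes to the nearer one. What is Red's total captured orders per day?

180

The indifferent point is the midpoint (16+20)/2 = 18; customer zones left of it (closer to Red at 16) go to Red, those right go to Blue.
  Eta at 3 (w=80) → Red
  Beta at 13 (w=50) → Red
  Theta at 14 (w=50) → Red
  Gamma at 27 (w=30) → Blue
  Alpha at 28 (w=5) → Blue
  Epsilon at 34 (w=80) → Blue
  Iota at 37 (w=250) → Blue
  Zeta at 38 (w=300) → Blue
  Delta at 39 (w=4) → Blue
Red captures 180; Blue captures 669.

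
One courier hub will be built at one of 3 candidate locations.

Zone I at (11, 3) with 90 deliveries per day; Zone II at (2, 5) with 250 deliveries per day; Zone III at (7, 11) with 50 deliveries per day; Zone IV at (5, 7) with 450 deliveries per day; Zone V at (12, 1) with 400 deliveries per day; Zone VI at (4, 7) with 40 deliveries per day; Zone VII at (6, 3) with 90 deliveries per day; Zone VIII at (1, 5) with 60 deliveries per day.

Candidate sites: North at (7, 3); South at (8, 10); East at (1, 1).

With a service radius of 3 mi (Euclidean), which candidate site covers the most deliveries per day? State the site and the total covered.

North, covering 90

Coverage radius r = 3 mi; a point is covered iff (Δx)²+(Δy)² ≤ 3² = 9.
  North (7, 3): covers {Zone VII} → 90
  South (8, 10): covers {Zone III} → 50
  East (1, 1): covers {none} → 0
Maximum coverage at North: 90 deliveries per day.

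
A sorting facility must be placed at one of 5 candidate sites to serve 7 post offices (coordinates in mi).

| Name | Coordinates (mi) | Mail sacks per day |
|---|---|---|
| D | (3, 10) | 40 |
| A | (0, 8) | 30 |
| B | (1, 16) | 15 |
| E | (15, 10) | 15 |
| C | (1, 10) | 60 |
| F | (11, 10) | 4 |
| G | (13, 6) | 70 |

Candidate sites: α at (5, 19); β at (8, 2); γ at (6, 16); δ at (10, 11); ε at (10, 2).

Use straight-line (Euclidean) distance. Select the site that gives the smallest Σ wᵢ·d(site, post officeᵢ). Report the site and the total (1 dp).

Total weighted distance at each candidate:
  α (5, 19): total = 2710.8
  β (8, 2): total = 2191.8
  γ (6, 16): total = 2159.9
  δ (10, 11): total = 1784.1
  ε (10, 2): total = 2271.0
Minimum is at δ with total 1784.1 mi.

δ, total 1784.1 mi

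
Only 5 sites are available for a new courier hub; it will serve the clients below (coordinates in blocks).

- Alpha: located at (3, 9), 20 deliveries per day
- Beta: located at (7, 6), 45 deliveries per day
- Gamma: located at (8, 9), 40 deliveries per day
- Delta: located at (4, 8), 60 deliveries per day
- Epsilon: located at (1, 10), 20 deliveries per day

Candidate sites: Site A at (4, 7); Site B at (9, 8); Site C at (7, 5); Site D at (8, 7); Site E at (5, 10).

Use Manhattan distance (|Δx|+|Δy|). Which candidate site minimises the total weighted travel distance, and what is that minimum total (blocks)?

Total weighted distance at each candidate:
  Site A (4, 7): total = 660
  Site B (9, 8): total = 900
  Site C (7, 5): total = 985
  Site D (8, 7): total = 810
  Site E (5, 10): total = 750
Minimum is at Site A with total 660 blocks.

Site A, total 660 blocks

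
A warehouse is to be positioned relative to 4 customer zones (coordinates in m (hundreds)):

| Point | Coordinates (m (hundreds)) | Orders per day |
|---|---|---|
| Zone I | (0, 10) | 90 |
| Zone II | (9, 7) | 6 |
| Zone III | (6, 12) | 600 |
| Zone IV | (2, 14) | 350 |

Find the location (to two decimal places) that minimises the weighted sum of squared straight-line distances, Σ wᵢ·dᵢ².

The minimiser of Σwᵢ‖p−pᵢ‖² is the weighted centroid p* = (Σwᵢpᵢ)/(Σwᵢ).
Σwᵢ = 1046.
Σwᵢxᵢ = 90·0 + 6·9 + 600·6 + 350·2 = 4354.
Σwᵢyᵢ = 90·10 + 6·7 + 600·12 + 350·14 = 13042.
x* = 4354/1046 = 4.16, y* = 13042/1046 = 12.47.

(4.16, 12.47)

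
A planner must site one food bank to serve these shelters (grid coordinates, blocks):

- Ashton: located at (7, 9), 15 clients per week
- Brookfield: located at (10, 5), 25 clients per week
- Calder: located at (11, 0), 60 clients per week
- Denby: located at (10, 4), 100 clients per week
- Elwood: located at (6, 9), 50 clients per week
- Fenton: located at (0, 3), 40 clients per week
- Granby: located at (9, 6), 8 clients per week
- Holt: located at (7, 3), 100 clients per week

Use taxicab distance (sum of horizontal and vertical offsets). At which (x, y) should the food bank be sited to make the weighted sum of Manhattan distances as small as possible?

Manhattan distance separates: Σwᵢ(|x−xᵢ|+|y−yᵢ|) = Σwᵢ|x−xᵢ| + Σwᵢ|y−yᵢ|, so x and y are optimised independently as 1-D weighted medians.
Total weight W = 398; half = 199.
x-coordinate, sorted with cumulative weight:
  x=0 (Fenton, w=40) cum 40
  x=6 (Elwood, w=50) cum 90
  x=7 (Ashton, w=15) cum 105
  x=7 (Holt, w=100) cum 205  ← median
  x=9 (Granby, w=8) cum 213
  x=10 (Brookfield, w=25) cum 238
  x=10 (Denby, w=100) cum 338
  x=11 (Calder, w=60) cum 398
⇒ x* = 7
y-coordinate, sorted with cumulative weight:
  y=0 (Calder, w=60) cum 60
  y=3 (Fenton, w=40) cum 100
  y=3 (Holt, w=100) cum 200  ← median
  y=4 (Denby, w=100) cum 300
  y=5 (Brookfield, w=25) cum 325
  y=6 (Granby, w=8) cum 333
  y=9 (Ashton, w=15) cum 348
  y=9 (Elwood, w=50) cum 398
⇒ y* = 3

(7, 3)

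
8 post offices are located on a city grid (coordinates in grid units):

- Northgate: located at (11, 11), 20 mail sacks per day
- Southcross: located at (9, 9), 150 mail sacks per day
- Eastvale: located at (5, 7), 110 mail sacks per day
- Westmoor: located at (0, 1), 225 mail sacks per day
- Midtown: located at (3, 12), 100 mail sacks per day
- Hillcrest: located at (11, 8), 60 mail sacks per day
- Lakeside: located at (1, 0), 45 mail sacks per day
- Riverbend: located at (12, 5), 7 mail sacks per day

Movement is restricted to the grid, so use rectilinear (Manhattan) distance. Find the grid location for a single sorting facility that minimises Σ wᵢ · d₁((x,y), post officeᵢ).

Manhattan distance separates: Σwᵢ(|x−xᵢ|+|y−yᵢ|) = Σwᵢ|x−xᵢ| + Σwᵢ|y−yᵢ|, so x and y are optimised independently as 1-D weighted medians.
Total weight W = 717; half = 358.5.
x-coordinate, sorted with cumulative weight:
  x=0 (Westmoor, w=225) cum 225
  x=1 (Lakeside, w=45) cum 270
  x=3 (Midtown, w=100) cum 370  ← median
  x=5 (Eastvale, w=110) cum 480
  x=9 (Southcross, w=150) cum 630
  x=11 (Northgate, w=20) cum 650
  x=11 (Hillcrest, w=60) cum 710
  x=12 (Riverbend, w=7) cum 717
⇒ x* = 3
y-coordinate, sorted with cumulative weight:
  y=0 (Lakeside, w=45) cum 45
  y=1 (Westmoor, w=225) cum 270
  y=5 (Riverbend, w=7) cum 277
  y=7 (Eastvale, w=110) cum 387  ← median
  y=8 (Hillcrest, w=60) cum 447
  y=9 (Southcross, w=150) cum 597
  y=11 (Northgate, w=20) cum 617
  y=12 (Midtown, w=100) cum 717
⇒ y* = 7

(3, 7)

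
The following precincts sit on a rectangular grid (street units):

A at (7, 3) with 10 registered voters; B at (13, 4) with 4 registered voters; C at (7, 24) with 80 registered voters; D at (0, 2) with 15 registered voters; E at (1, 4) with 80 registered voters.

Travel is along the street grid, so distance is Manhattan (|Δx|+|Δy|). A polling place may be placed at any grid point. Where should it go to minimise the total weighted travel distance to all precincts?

(1, 4)

Manhattan distance separates: Σwᵢ(|x−xᵢ|+|y−yᵢ|) = Σwᵢ|x−xᵢ| + Σwᵢ|y−yᵢ|, so x and y are optimised independently as 1-D weighted medians.
Total weight W = 189; half = 94.5.
x-coordinate, sorted with cumulative weight:
  x=0 (D, w=15) cum 15
  x=1 (E, w=80) cum 95  ← median
  x=7 (A, w=10) cum 105
  x=7 (C, w=80) cum 185
  x=13 (B, w=4) cum 189
⇒ x* = 1
y-coordinate, sorted with cumulative weight:
  y=2 (D, w=15) cum 15
  y=3 (A, w=10) cum 25
  y=4 (B, w=4) cum 29
  y=4 (E, w=80) cum 109  ← median
  y=24 (C, w=80) cum 189
⇒ y* = 4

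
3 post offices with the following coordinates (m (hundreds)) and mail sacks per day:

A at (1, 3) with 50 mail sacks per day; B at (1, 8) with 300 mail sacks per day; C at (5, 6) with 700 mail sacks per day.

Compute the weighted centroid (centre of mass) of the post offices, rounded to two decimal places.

(3.67, 6.43)

The minimiser of Σwᵢ‖p−pᵢ‖² is the weighted centroid p* = (Σwᵢpᵢ)/(Σwᵢ).
Σwᵢ = 1050.
Σwᵢxᵢ = 50·1 + 300·1 + 700·5 = 3850.
Σwᵢyᵢ = 50·3 + 300·8 + 700·6 = 6750.
x* = 3850/1050 = 3.67, y* = 6750/1050 = 6.43.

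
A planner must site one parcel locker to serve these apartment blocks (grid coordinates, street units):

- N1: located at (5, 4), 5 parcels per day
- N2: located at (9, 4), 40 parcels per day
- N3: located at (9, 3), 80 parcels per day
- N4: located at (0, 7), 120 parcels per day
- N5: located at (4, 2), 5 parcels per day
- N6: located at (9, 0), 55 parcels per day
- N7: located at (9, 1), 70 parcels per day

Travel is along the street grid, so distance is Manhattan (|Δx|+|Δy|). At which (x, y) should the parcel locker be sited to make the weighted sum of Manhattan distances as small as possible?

Manhattan distance separates: Σwᵢ(|x−xᵢ|+|y−yᵢ|) = Σwᵢ|x−xᵢ| + Σwᵢ|y−yᵢ|, so x and y are optimised independently as 1-D weighted medians.
Total weight W = 375; half = 187.5.
x-coordinate, sorted with cumulative weight:
  x=0 (N4, w=120) cum 120
  x=4 (N5, w=5) cum 125
  x=5 (N1, w=5) cum 130
  x=9 (N2, w=40) cum 170
  x=9 (N3, w=80) cum 250  ← median
  x=9 (N6, w=55) cum 305
  x=9 (N7, w=70) cum 375
⇒ x* = 9
y-coordinate, sorted with cumulative weight:
  y=0 (N6, w=55) cum 55
  y=1 (N7, w=70) cum 125
  y=2 (N5, w=5) cum 130
  y=3 (N3, w=80) cum 210  ← median
  y=4 (N1, w=5) cum 215
  y=4 (N2, w=40) cum 255
  y=7 (N4, w=120) cum 375
⇒ y* = 3

(9, 3)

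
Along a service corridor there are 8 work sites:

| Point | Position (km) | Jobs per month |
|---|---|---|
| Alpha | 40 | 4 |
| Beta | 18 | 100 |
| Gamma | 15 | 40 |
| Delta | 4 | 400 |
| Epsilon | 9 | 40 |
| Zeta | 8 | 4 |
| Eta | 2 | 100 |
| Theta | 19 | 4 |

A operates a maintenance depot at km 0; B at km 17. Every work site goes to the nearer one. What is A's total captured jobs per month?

The indifferent point is the midpoint (0+17)/2 = 8.5; work sites left of it (closer to A at 0) go to A, those right go to B.
  Eta at 2 (w=100) → A
  Delta at 4 (w=400) → A
  Zeta at 8 (w=4) → A
  Epsilon at 9 (w=40) → B
  Gamma at 15 (w=40) → B
  Beta at 18 (w=100) → B
  Theta at 19 (w=4) → B
  Alpha at 40 (w=4) → B
A captures 504; B captures 188.

504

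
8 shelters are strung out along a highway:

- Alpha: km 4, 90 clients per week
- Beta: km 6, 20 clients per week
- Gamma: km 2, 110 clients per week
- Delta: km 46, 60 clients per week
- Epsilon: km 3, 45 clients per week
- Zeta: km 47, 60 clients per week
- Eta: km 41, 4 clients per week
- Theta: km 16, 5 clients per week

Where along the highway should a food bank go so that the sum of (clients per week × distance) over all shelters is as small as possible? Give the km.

For a sum of weighted absolute distances on a line, the optimum is the weighted median (not the mean). Total weight W = 394; half-weight = 197.
Sort by position and accumulate weight:
  km 2 (Gamma, w=110) → cum 110
  km 3 (Epsilon, w=45) → cum 155
  km 4 (Alpha, w=90) → cum 245  ≥ 197 → median here
  km 6 (Beta, w=20) → cum 265
  km 16 (Theta, w=5) → cum 270
  km 41 (Eta, w=4) → cum 274
  km 46 (Delta, w=60) → cum 334
  km 47 (Zeta, w=60) → cum 394
Optimal location: km 4.

x = 4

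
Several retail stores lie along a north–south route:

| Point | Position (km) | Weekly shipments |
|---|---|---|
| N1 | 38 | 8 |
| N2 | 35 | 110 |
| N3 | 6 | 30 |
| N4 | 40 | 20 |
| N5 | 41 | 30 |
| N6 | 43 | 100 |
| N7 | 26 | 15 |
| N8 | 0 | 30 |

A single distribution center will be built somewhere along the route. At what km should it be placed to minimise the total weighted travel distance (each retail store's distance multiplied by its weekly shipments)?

For a sum of weighted absolute distances on a line, the optimum is the weighted median (not the mean). Total weight W = 343; half-weight = 171.5.
Sort by position and accumulate weight:
  km 0 (N8, w=30) → cum 30
  km 6 (N3, w=30) → cum 60
  km 26 (N7, w=15) → cum 75
  km 35 (N2, w=110) → cum 185  ≥ 171.5 → median here
  km 38 (N1, w=8) → cum 193
  km 40 (N4, w=20) → cum 213
  km 41 (N5, w=30) → cum 243
  km 43 (N6, w=100) → cum 343
Optimal location: km 35.

x = 35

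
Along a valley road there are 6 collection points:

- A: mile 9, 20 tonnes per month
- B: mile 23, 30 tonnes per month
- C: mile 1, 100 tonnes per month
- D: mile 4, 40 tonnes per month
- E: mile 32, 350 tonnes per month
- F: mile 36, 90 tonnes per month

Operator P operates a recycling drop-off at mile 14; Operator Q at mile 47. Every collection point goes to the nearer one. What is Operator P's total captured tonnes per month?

The indifferent point is the midpoint (14+47)/2 = 30.5; collection points left of it (closer to Operator P at 14) go to Operator P, those right go to Operator Q.
  C at 1 (w=100) → Operator P
  D at 4 (w=40) → Operator P
  A at 9 (w=20) → Operator P
  B at 23 (w=30) → Operator P
  E at 32 (w=350) → Operator Q
  F at 36 (w=90) → Operator Q
Operator P captures 190; Operator Q captures 440.

190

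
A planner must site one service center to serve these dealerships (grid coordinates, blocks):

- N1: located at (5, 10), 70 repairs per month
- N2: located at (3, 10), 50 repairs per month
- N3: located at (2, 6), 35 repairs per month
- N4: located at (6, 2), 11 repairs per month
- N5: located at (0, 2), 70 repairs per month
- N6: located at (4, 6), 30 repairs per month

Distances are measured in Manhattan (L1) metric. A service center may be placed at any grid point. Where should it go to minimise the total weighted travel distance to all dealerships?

Manhattan distance separates: Σwᵢ(|x−xᵢ|+|y−yᵢ|) = Σwᵢ|x−xᵢ| + Σwᵢ|y−yᵢ|, so x and y are optimised independently as 1-D weighted medians.
Total weight W = 266; half = 133.
x-coordinate, sorted with cumulative weight:
  x=0 (N5, w=70) cum 70
  x=2 (N3, w=35) cum 105
  x=3 (N2, w=50) cum 155  ← median
  x=4 (N6, w=30) cum 185
  x=5 (N1, w=70) cum 255
  x=6 (N4, w=11) cum 266
⇒ x* = 3
y-coordinate, sorted with cumulative weight:
  y=2 (N4, w=11) cum 11
  y=2 (N5, w=70) cum 81
  y=6 (N3, w=35) cum 116
  y=6 (N6, w=30) cum 146  ← median
  y=10 (N1, w=70) cum 216
  y=10 (N2, w=50) cum 266
⇒ y* = 6

(3, 6)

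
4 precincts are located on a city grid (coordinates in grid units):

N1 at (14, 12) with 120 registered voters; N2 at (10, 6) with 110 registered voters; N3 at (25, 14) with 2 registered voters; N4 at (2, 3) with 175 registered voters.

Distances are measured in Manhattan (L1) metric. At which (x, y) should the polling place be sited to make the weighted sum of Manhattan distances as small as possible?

(10, 6)

Manhattan distance separates: Σwᵢ(|x−xᵢ|+|y−yᵢ|) = Σwᵢ|x−xᵢ| + Σwᵢ|y−yᵢ|, so x and y are optimised independently as 1-D weighted medians.
Total weight W = 407; half = 203.5.
x-coordinate, sorted with cumulative weight:
  x=2 (N4, w=175) cum 175
  x=10 (N2, w=110) cum 285  ← median
  x=14 (N1, w=120) cum 405
  x=25 (N3, w=2) cum 407
⇒ x* = 10
y-coordinate, sorted with cumulative weight:
  y=3 (N4, w=175) cum 175
  y=6 (N2, w=110) cum 285  ← median
  y=12 (N1, w=120) cum 405
  y=14 (N3, w=2) cum 407
⇒ y* = 6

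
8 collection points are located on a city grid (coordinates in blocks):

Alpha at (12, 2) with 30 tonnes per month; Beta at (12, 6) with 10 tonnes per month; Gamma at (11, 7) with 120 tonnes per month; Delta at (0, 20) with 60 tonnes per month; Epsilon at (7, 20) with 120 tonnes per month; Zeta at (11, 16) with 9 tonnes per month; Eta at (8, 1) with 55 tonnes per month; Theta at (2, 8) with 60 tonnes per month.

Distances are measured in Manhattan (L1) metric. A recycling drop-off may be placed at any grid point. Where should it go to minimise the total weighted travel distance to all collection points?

Manhattan distance separates: Σwᵢ(|x−xᵢ|+|y−yᵢ|) = Σwᵢ|x−xᵢ| + Σwᵢ|y−yᵢ|, so x and y are optimised independently as 1-D weighted medians.
Total weight W = 464; half = 232.
x-coordinate, sorted with cumulative weight:
  x=0 (Delta, w=60) cum 60
  x=2 (Theta, w=60) cum 120
  x=7 (Epsilon, w=120) cum 240  ← median
  x=8 (Eta, w=55) cum 295
  x=11 (Gamma, w=120) cum 415
  x=11 (Zeta, w=9) cum 424
  x=12 (Alpha, w=30) cum 454
  x=12 (Beta, w=10) cum 464
⇒ x* = 7
y-coordinate, sorted with cumulative weight:
  y=1 (Eta, w=55) cum 55
  y=2 (Alpha, w=30) cum 85
  y=6 (Beta, w=10) cum 95
  y=7 (Gamma, w=120) cum 215
  y=8 (Theta, w=60) cum 275  ← median
  y=16 (Zeta, w=9) cum 284
  y=20 (Delta, w=60) cum 344
  y=20 (Epsilon, w=120) cum 464
⇒ y* = 8

(7, 8)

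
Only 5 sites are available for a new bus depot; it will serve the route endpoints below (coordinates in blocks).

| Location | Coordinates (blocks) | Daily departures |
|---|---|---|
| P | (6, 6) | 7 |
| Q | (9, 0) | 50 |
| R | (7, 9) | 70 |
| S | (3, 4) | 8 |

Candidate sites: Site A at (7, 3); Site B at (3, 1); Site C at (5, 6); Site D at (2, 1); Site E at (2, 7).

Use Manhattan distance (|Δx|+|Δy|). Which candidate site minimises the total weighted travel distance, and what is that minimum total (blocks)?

Site A, total 738 blocks

Total weighted distance at each candidate:
  Site A (7, 3): total = 738
  Site B (3, 1): total = 1270
  Site C (5, 6): total = 889
  Site D (2, 1): total = 1405
  Site E (2, 7): total = 1257
Minimum is at Site A with total 738 blocks.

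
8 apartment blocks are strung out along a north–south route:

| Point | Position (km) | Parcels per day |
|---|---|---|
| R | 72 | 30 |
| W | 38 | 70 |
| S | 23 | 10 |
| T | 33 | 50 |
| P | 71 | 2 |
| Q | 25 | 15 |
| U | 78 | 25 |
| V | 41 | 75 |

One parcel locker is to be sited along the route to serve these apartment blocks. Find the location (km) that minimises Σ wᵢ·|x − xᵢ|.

For a sum of weighted absolute distances on a line, the optimum is the weighted median (not the mean). Total weight W = 277; half-weight = 138.5.
Sort by position and accumulate weight:
  km 23 (S, w=10) → cum 10
  km 25 (Q, w=15) → cum 25
  km 33 (T, w=50) → cum 75
  km 38 (W, w=70) → cum 145  ≥ 138.5 → median here
  km 41 (V, w=75) → cum 220
  km 71 (P, w=2) → cum 222
  km 72 (R, w=30) → cum 252
  km 78 (U, w=25) → cum 277
Optimal location: km 38.

x = 38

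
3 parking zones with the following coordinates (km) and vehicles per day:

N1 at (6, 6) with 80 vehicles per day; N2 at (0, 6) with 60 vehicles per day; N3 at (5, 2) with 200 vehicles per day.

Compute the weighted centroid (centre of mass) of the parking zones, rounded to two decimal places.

(4.35, 3.65)

The minimiser of Σwᵢ‖p−pᵢ‖² is the weighted centroid p* = (Σwᵢpᵢ)/(Σwᵢ).
Σwᵢ = 340.
Σwᵢxᵢ = 80·6 + 60·0 + 200·5 = 1480.
Σwᵢyᵢ = 80·6 + 60·6 + 200·2 = 1240.
x* = 1480/340 = 4.35, y* = 1240/340 = 3.65.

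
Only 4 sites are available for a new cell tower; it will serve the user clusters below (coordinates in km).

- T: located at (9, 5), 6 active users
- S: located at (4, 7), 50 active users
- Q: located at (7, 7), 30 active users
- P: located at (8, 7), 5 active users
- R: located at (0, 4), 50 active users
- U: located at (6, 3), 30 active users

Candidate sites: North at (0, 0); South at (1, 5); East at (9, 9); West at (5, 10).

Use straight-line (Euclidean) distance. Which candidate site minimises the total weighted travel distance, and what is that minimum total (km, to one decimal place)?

Total weighted distance at each candidate:
  North (0, 0): total = 1216.3
  South (1, 5): total = 686.7
  East (9, 9): total = 1105.3
  West (5, 10): total = 928.6
Minimum is at South with total 686.7 km.

South, total 686.7 km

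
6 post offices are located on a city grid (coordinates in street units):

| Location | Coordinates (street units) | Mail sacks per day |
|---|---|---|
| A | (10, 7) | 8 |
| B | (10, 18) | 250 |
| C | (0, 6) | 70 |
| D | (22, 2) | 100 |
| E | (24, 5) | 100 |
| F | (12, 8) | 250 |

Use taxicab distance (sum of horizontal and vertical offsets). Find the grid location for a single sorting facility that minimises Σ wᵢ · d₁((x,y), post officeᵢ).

(12, 8)

Manhattan distance separates: Σwᵢ(|x−xᵢ|+|y−yᵢ|) = Σwᵢ|x−xᵢ| + Σwᵢ|y−yᵢ|, so x and y are optimised independently as 1-D weighted medians.
Total weight W = 778; half = 389.
x-coordinate, sorted with cumulative weight:
  x=0 (C, w=70) cum 70
  x=10 (A, w=8) cum 78
  x=10 (B, w=250) cum 328
  x=12 (F, w=250) cum 578  ← median
  x=22 (D, w=100) cum 678
  x=24 (E, w=100) cum 778
⇒ x* = 12
y-coordinate, sorted with cumulative weight:
  y=2 (D, w=100) cum 100
  y=5 (E, w=100) cum 200
  y=6 (C, w=70) cum 270
  y=7 (A, w=8) cum 278
  y=8 (F, w=250) cum 528  ← median
  y=18 (B, w=250) cum 778
⇒ y* = 8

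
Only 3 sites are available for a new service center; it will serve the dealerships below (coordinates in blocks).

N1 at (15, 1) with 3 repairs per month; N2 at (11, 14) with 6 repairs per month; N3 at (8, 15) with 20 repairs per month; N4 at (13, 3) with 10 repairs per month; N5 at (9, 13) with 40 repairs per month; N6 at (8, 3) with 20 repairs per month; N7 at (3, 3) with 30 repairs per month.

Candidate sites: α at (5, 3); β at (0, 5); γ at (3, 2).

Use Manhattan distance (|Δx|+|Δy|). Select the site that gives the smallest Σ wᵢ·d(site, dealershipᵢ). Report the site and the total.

Total weighted distance at each candidate:
  α (5, 3): total = 1198
  β (0, 5): total = 1717
  γ (3, 2): total = 1459
Minimum is at α with total 1198 blocks.

α, total 1198 blocks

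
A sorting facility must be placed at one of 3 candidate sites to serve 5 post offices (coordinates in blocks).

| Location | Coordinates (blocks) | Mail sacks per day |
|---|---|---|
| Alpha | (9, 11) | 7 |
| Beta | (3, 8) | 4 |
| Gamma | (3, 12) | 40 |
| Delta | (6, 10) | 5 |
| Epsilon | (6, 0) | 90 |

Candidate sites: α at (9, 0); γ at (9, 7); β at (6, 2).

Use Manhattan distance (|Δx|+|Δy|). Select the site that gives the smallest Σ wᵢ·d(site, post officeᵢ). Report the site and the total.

Total weighted distance at each candidate:
  α (9, 0): total = 1188
  γ (9, 7): total = 1426
  β (6, 2): total = 860
Minimum is at β with total 860 blocks.

β, total 860 blocks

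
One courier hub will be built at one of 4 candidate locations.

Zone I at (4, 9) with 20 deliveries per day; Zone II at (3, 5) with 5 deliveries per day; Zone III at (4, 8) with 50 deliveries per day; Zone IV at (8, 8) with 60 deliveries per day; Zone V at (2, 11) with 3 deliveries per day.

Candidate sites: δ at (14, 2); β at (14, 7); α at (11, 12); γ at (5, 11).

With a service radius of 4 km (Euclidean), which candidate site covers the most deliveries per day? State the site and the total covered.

γ, covering 73

Coverage radius r = 4 km; a point is covered iff (Δx)²+(Δy)² ≤ 4² = 16.
  δ (14, 2): covers {none} → 0
  β (14, 7): covers {none} → 0
  α (11, 12): covers {none} → 0
  γ (5, 11): covers {Zone I, Zone III, Zone V} → 73
Maximum coverage at γ: 73 deliveries per day.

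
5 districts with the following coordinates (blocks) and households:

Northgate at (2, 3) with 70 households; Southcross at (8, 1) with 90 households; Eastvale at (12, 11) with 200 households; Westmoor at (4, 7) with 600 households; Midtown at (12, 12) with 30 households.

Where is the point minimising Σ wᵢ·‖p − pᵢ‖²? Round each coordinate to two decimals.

(6.08, 7.13)

The minimiser of Σwᵢ‖p−pᵢ‖² is the weighted centroid p* = (Σwᵢpᵢ)/(Σwᵢ).
Σwᵢ = 990.
Σwᵢxᵢ = 70·2 + 90·8 + 200·12 + 600·4 + 30·12 = 6020.
Σwᵢyᵢ = 70·3 + 90·1 + 200·11 + 600·7 + 30·12 = 7060.
x* = 6020/990 = 6.08, y* = 7060/990 = 7.13.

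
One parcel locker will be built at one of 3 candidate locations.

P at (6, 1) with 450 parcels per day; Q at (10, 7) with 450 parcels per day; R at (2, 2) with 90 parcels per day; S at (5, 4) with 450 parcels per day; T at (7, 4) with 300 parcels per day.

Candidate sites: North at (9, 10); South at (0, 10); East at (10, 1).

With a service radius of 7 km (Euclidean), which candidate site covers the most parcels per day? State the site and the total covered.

Coverage radius r = 7 km; a point is covered iff (Δx)²+(Δy)² ≤ 7² = 49.
  North (9, 10): covers {Q, T} → 750
  South (0, 10): covers {none} → 0
  East (10, 1): covers {P, Q, S, T} → 1650
Maximum coverage at East: 1650 parcels per day.

East, covering 1650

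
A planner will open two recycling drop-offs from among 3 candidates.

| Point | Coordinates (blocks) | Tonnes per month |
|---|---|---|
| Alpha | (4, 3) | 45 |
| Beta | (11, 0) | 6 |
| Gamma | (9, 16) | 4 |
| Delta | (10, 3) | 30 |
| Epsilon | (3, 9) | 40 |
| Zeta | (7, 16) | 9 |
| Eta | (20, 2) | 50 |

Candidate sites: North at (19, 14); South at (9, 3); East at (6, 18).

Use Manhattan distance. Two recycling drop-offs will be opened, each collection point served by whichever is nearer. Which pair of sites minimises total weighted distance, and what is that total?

{South, East}, total 1412

Evaluate every pair (each demand assigned to the nearer of the two):
  {South, East}: total = 1412
  {North, South}: total = 1539
  {North, East}: total = 2644
Best pair: {South, East} with total 1412.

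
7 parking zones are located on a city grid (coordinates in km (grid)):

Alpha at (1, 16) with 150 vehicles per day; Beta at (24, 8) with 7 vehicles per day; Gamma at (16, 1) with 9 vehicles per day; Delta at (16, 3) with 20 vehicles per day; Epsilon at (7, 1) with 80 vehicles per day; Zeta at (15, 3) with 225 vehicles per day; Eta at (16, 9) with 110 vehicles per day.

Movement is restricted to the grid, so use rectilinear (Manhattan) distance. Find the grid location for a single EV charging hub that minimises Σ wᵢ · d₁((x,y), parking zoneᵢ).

(15, 3)

Manhattan distance separates: Σwᵢ(|x−xᵢ|+|y−yᵢ|) = Σwᵢ|x−xᵢ| + Σwᵢ|y−yᵢ|, so x and y are optimised independently as 1-D weighted medians.
Total weight W = 601; half = 300.5.
x-coordinate, sorted with cumulative weight:
  x=1 (Alpha, w=150) cum 150
  x=7 (Epsilon, w=80) cum 230
  x=15 (Zeta, w=225) cum 455  ← median
  x=16 (Gamma, w=9) cum 464
  x=16 (Delta, w=20) cum 484
  x=16 (Eta, w=110) cum 594
  x=24 (Beta, w=7) cum 601
⇒ x* = 15
y-coordinate, sorted with cumulative weight:
  y=1 (Gamma, w=9) cum 9
  y=1 (Epsilon, w=80) cum 89
  y=3 (Delta, w=20) cum 109
  y=3 (Zeta, w=225) cum 334  ← median
  y=8 (Beta, w=7) cum 341
  y=9 (Eta, w=110) cum 451
  y=16 (Alpha, w=150) cum 601
⇒ y* = 3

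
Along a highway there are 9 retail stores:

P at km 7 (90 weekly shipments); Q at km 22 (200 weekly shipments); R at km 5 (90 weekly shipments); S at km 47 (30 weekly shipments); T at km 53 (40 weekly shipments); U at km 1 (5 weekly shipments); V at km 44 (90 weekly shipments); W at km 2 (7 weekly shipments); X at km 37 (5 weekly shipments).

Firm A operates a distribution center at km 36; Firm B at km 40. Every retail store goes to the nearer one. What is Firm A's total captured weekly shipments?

The indifferent point is the midpoint (36+40)/2 = 38; retail stores left of it (closer to Firm A at 36) go to Firm A, those right go to Firm B.
  U at 1 (w=5) → Firm A
  W at 2 (w=7) → Firm A
  R at 5 (w=90) → Firm A
  P at 7 (w=90) → Firm A
  Q at 22 (w=200) → Firm A
  X at 37 (w=5) → Firm A
  V at 44 (w=90) → Firm B
  S at 47 (w=30) → Firm B
  T at 53 (w=40) → Firm B
Firm A captures 397; Firm B captures 160.

397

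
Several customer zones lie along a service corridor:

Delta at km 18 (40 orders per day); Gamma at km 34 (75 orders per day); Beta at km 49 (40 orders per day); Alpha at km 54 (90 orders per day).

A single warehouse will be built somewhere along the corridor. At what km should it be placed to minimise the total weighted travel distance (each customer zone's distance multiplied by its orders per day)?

x = 49

For a sum of weighted absolute distances on a line, the optimum is the weighted median (not the mean). Total weight W = 245; half-weight = 122.5.
Sort by position and accumulate weight:
  km 18 (Delta, w=40) → cum 40
  km 34 (Gamma, w=75) → cum 115
  km 49 (Beta, w=40) → cum 155  ≥ 122.5 → median here
  km 54 (Alpha, w=90) → cum 245
Optimal location: km 49.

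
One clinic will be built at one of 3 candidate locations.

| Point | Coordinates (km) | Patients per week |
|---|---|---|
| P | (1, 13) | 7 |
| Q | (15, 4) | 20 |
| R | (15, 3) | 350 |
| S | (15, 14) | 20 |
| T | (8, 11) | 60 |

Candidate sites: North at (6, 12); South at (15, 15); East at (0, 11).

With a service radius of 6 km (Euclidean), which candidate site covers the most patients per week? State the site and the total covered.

North, covering 67

Coverage radius r = 6 km; a point is covered iff (Δx)²+(Δy)² ≤ 6² = 36.
  North (6, 12): covers {P, T} → 67
  South (15, 15): covers {S} → 20
  East (0, 11): covers {P} → 7
Maximum coverage at North: 67 patients per week.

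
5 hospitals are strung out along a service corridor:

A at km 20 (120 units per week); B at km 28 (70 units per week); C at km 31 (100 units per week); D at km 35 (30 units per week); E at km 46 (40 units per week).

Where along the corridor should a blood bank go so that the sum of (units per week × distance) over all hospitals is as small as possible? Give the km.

x = 28

For a sum of weighted absolute distances on a line, the optimum is the weighted median (not the mean). Total weight W = 360; half-weight = 180.
Sort by position and accumulate weight:
  km 20 (A, w=120) → cum 120
  km 28 (B, w=70) → cum 190  ≥ 180 → median here
  km 31 (C, w=100) → cum 290
  km 35 (D, w=30) → cum 320
  km 46 (E, w=40) → cum 360
Optimal location: km 28.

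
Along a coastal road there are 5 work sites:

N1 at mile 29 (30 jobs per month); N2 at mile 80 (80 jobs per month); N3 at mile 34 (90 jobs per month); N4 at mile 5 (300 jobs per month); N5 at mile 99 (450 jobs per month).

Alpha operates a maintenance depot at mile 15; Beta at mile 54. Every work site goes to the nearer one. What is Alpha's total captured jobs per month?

420

The indifferent point is the midpoint (15+54)/2 = 34.5; work sites left of it (closer to Alpha at 15) go to Alpha, those right go to Beta.
  N4 at 5 (w=300) → Alpha
  N1 at 29 (w=30) → Alpha
  N3 at 34 (w=90) → Alpha
  N2 at 80 (w=80) → Beta
  N5 at 99 (w=450) → Beta
Alpha captures 420; Beta captures 530.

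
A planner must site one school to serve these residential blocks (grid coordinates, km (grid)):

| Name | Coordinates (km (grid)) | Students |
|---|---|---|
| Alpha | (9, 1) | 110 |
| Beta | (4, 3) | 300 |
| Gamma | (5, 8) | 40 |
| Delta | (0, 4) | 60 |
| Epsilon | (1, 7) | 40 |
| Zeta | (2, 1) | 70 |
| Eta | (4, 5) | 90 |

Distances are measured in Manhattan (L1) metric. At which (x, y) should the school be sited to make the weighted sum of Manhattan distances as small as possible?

(4, 3)

Manhattan distance separates: Σwᵢ(|x−xᵢ|+|y−yᵢ|) = Σwᵢ|x−xᵢ| + Σwᵢ|y−yᵢ|, so x and y are optimised independently as 1-D weighted medians.
Total weight W = 710; half = 355.
x-coordinate, sorted with cumulative weight:
  x=0 (Delta, w=60) cum 60
  x=1 (Epsilon, w=40) cum 100
  x=2 (Zeta, w=70) cum 170
  x=4 (Beta, w=300) cum 470  ← median
  x=4 (Eta, w=90) cum 560
  x=5 (Gamma, w=40) cum 600
  x=9 (Alpha, w=110) cum 710
⇒ x* = 4
y-coordinate, sorted with cumulative weight:
  y=1 (Alpha, w=110) cum 110
  y=1 (Zeta, w=70) cum 180
  y=3 (Beta, w=300) cum 480  ← median
  y=4 (Delta, w=60) cum 540
  y=5 (Eta, w=90) cum 630
  y=7 (Epsilon, w=40) cum 670
  y=8 (Gamma, w=40) cum 710
⇒ y* = 3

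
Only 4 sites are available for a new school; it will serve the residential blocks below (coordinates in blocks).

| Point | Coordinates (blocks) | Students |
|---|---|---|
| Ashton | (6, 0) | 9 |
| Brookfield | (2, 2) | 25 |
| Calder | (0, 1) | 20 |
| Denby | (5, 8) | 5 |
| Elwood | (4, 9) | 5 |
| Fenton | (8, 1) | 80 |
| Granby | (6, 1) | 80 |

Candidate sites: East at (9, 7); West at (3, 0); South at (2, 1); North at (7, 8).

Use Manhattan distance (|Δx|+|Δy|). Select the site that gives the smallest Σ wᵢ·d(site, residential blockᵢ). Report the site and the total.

Total weighted distance at each candidate:
  East (9, 7): total = 2030
  West (3, 0): total = 1082
  South (2, 1): total = 1010
  North (7, 8): total = 1946
Minimum is at South with total 1010 blocks.

South, total 1010 blocks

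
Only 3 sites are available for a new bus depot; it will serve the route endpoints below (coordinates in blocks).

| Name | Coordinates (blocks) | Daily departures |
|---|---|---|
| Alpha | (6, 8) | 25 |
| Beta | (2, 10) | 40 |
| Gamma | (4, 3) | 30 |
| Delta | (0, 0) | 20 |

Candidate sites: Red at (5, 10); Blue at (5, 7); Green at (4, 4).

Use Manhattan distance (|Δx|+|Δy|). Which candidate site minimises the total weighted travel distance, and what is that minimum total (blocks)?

Green, total 660 blocks

Total weighted distance at each candidate:
  Red (5, 10): total = 735
  Blue (5, 7): total = 680
  Green (4, 4): total = 660
Minimum is at Green with total 660 blocks.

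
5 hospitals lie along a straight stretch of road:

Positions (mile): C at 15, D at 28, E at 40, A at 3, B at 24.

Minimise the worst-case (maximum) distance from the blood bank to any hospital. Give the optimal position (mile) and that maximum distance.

location 21.5, max distance 18.5

The 1-center on a line is the midpoint of the two extreme points: leftmost at 3, rightmost at 40.
Optimal location = (3 + 40)/2 = 21.5; maximum distance = (40 − 3)/2 = 18.5.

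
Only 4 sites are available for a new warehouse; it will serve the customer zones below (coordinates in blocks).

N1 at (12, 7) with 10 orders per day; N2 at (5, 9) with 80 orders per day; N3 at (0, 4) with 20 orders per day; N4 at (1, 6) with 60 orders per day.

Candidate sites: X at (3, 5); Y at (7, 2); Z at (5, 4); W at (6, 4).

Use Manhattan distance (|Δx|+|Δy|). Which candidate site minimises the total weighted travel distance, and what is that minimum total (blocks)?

Total weighted distance at each candidate:
  X (3, 5): total = 850
  Y (7, 2): total = 1600
  Z (5, 4): total = 960
  W (6, 4): total = 1110
Minimum is at X with total 850 blocks.

X, total 850 blocks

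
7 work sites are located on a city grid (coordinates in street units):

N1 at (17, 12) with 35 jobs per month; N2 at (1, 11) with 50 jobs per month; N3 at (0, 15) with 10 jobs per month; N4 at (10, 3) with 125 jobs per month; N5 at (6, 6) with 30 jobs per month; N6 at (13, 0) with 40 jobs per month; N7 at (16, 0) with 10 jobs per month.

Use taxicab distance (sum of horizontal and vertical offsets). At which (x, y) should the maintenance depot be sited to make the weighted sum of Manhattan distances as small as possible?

(10, 3)

Manhattan distance separates: Σwᵢ(|x−xᵢ|+|y−yᵢ|) = Σwᵢ|x−xᵢ| + Σwᵢ|y−yᵢ|, so x and y are optimised independently as 1-D weighted medians.
Total weight W = 300; half = 150.
x-coordinate, sorted with cumulative weight:
  x=0 (N3, w=10) cum 10
  x=1 (N2, w=50) cum 60
  x=6 (N5, w=30) cum 90
  x=10 (N4, w=125) cum 215  ← median
  x=13 (N6, w=40) cum 255
  x=16 (N7, w=10) cum 265
  x=17 (N1, w=35) cum 300
⇒ x* = 10
y-coordinate, sorted with cumulative weight:
  y=0 (N6, w=40) cum 40
  y=0 (N7, w=10) cum 50
  y=3 (N4, w=125) cum 175  ← median
  y=6 (N5, w=30) cum 205
  y=11 (N2, w=50) cum 255
  y=12 (N1, w=35) cum 290
  y=15 (N3, w=10) cum 300
⇒ y* = 3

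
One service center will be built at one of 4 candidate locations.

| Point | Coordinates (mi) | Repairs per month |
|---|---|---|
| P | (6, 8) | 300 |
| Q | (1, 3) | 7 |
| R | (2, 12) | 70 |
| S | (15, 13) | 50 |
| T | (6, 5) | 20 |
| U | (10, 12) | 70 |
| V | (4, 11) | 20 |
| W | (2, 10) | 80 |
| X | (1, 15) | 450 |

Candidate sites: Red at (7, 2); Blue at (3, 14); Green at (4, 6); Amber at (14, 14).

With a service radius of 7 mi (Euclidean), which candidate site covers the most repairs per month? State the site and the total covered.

Blue, covering 920

Coverage radius r = 7 mi; a point is covered iff (Δx)²+(Δy)² ≤ 7² = 49.
  Red (7, 2): covers {P, Q, T} → 327
  Blue (3, 14): covers {P, R, V, W, X} → 920
  Green (4, 6): covers {P, Q, R, T, V, W} → 497
  Amber (14, 14): covers {S, U} → 120
Maximum coverage at Blue: 920 repairs per month.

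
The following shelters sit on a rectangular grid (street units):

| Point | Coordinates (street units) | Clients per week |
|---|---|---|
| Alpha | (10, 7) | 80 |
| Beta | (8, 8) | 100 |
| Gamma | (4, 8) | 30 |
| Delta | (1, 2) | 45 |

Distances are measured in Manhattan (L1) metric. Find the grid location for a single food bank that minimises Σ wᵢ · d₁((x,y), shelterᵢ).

(8, 8)

Manhattan distance separates: Σwᵢ(|x−xᵢ|+|y−yᵢ|) = Σwᵢ|x−xᵢ| + Σwᵢ|y−yᵢ|, so x and y are optimised independently as 1-D weighted medians.
Total weight W = 255; half = 127.5.
x-coordinate, sorted with cumulative weight:
  x=1 (Delta, w=45) cum 45
  x=4 (Gamma, w=30) cum 75
  x=8 (Beta, w=100) cum 175  ← median
  x=10 (Alpha, w=80) cum 255
⇒ x* = 8
y-coordinate, sorted with cumulative weight:
  y=2 (Delta, w=45) cum 45
  y=7 (Alpha, w=80) cum 125
  y=8 (Beta, w=100) cum 225  ← median
  y=8 (Gamma, w=30) cum 255
⇒ y* = 8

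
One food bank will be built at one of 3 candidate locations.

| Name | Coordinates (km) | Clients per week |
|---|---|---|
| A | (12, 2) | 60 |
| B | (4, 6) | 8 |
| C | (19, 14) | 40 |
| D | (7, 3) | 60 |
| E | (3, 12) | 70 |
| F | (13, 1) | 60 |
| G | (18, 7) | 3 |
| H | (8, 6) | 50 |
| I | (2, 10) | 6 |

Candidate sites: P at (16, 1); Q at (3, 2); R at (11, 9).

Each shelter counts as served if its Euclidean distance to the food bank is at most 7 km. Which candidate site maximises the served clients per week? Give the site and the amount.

Coverage radius r = 7 km; a point is covered iff (Δx)²+(Δy)² ≤ 7² = 49.
  P (16, 1): covers {A, F, G} → 123
  Q (3, 2): covers {B, D, H} → 118
  R (11, 9): covers {H} → 50
Maximum coverage at P: 123 clients per week.

P, covering 123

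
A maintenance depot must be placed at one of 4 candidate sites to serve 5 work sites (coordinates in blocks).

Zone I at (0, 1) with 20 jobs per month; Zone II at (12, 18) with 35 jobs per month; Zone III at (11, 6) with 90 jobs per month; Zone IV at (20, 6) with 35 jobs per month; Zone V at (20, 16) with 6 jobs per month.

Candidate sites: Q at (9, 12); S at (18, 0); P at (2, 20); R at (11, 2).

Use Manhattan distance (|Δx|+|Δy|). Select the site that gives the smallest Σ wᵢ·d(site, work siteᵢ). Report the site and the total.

Total weighted distance at each candidate:
  Q (9, 12): total = 2120
  S (18, 0): total = 2778
  P (2, 20): total = 4162
  R (11, 2): total = 1788
Minimum is at R with total 1788 blocks.

R, total 1788 blocks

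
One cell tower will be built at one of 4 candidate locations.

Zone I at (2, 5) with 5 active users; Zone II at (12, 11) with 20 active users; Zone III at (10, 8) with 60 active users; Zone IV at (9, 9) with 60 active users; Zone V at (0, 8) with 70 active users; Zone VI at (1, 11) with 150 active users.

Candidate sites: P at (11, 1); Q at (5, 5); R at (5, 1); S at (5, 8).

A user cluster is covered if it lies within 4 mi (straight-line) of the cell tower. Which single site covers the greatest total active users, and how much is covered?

Q, covering 5

Coverage radius r = 4 mi; a point is covered iff (Δx)²+(Δy)² ≤ 4² = 16.
  P (11, 1): covers {none} → 0
  Q (5, 5): covers {Zone I} → 5
  R (5, 1): covers {none} → 0
  S (5, 8): covers {none} → 0
Maximum coverage at Q: 5 active users.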